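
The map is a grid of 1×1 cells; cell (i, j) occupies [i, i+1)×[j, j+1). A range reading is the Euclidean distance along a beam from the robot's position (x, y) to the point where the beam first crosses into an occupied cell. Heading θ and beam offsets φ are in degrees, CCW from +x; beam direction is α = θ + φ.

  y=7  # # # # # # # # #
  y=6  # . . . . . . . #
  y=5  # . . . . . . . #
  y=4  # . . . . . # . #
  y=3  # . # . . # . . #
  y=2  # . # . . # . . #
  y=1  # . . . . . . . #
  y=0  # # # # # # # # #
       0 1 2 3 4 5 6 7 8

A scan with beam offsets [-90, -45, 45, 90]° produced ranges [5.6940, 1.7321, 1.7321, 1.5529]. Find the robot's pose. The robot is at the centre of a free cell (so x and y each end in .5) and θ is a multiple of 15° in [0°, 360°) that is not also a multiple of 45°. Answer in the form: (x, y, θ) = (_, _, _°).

Candidates: 37 free-cell centres × 16 headings = 592 poses. Raycast each; keep the one whose scan matches to 4 dp.
  (6.5, 3.5, 255°): beam 1 = 0.5176 ≠ 5.6940 ✗
  (2.5, 5.5, 30°): beam 1 = 5.1962 ≠ 5.6940 ✗
  (3.5, 2.5, 255°): beam 1 = 0.5176 ≠ 5.6940 ✗
  (2.5, 4.5, 120°): beam 1 = 5.0000 ≠ 5.6940 ✗
  …
  (2.5, 5.5, 105°): r_1=5.6940, r_2=1.7321, r_3=1.7321, r_4=1.5529 — all match ✓
No second candidate reproduces the full scan.

(x, y, θ) = (2.5, 5.5, 105°)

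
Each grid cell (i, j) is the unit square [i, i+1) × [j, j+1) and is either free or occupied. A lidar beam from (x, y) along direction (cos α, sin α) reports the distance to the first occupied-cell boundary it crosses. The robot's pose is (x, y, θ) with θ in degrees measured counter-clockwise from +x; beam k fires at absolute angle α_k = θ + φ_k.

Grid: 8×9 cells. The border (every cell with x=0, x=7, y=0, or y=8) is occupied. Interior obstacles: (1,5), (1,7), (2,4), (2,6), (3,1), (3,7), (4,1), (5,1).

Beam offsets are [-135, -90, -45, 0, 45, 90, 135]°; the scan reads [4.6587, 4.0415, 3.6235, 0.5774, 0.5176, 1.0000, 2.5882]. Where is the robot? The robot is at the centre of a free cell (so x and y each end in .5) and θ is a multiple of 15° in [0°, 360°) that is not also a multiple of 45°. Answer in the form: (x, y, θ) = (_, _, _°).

(x, y, θ) = (4.5, 2.5, 240°)

Enumerate (i+0.5, j+0.5, θ) over the 34 free cells and 16 admissible headings. For each, cast all 7 beams and compare to the given ranges.
  (1.5, 1.5, 150°): beam 1 = 1.5529 ≠ 4.6587 ✗
  (5.5, 6.5, 60°): beam 1 = 5.6940 ≠ 4.6587 ✗
  (6.5, 3.5, 75°): beam 1 = 1.0000 ≠ 4.6587 ✗
  …
  (4.5, 2.5, 240°): r_1=4.6587, r_2=4.0415, r_3=3.6235, r_4=0.5774, r_5=0.5176, r_6=1.0000, r_7=2.5882 — all match ✓
Unique over the lattice → pose = (4.5, 2.5, 240°).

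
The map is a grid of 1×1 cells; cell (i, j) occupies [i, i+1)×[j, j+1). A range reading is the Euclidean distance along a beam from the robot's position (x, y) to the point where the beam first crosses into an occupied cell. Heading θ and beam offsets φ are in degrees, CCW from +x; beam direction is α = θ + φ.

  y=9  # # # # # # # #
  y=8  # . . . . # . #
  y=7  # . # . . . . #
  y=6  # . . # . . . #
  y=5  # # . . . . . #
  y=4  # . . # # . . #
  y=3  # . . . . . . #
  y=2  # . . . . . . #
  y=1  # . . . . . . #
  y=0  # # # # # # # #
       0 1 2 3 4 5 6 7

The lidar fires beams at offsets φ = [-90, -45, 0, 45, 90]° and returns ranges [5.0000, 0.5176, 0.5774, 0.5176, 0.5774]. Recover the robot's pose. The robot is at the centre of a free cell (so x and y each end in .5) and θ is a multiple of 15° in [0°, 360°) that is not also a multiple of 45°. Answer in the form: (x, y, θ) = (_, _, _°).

Enumerate (i+0.5, j+0.5, θ) over the 42 free cells and 16 admissible headings. For each, cast all 5 beams and compare to the given ranges.
  (6.5, 7.5, 165°): beam 1 = 1.5529 ≠ 5.0000 ✗
  (5.5, 4.5, 60°): beam 1 = 1.7321 ≠ 5.0000 ✗
  (4.5, 6.5, 120°): beam 1 = 2.8868 ≠ 5.0000 ✗
  (5.5, 5.5, 210°): beam 1 = 4.0415 ≠ 5.0000 ✗
  …
  (4.5, 8.5, 30°): r_1=5.0000, r_2=0.5176, r_3=0.5774, r_4=0.5176, r_5=0.5774 — all match ✓
No second candidate reproduces the full scan.

(x, y, θ) = (4.5, 8.5, 30°)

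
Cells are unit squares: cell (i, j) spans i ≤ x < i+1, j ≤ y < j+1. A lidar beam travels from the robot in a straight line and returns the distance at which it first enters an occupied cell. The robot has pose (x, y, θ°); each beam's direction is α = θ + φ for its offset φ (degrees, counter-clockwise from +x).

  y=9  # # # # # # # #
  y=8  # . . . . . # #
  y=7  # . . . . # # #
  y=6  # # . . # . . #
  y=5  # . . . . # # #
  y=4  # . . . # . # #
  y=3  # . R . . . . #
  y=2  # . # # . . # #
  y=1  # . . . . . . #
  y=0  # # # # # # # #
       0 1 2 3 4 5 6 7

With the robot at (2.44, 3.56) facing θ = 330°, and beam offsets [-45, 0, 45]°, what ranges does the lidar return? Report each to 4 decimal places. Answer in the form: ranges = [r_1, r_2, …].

beam 1: φ=-45°, α=285°
  dir = (cos 285°, sin 285°) = (0.2588, -0.9659); from cell (2,3)
  next x-line at t=2.1637, next y-line at t=0.5798; Δt_x=3.8637, Δt_y=1.0353
    y: enter (2,2) at t=0.5798 ← occupied
  → r_1 = 0.5798
beam 2: φ=0°, α=330°
  dir = (cos 330°, sin 330°) = (0.8660, -0.5000); from cell (2,3)
  next x-line at t=0.6466, next y-line at t=1.1200; Δt_x=1.1547, Δt_y=2.0000
    x: enter (3,3) at t=0.6466
    y: enter (3,2) at t=1.1200 ← occupied
  → r_2 = 1.1200
beam 3: φ=45°, α=15°
  dir = (cos 15°, sin 15°) = (0.9659, 0.2588); from cell (2,3)
  next x-line at t=0.5798, next y-line at t=1.7000; Δt_x=1.0353, Δt_y=3.8637
    x: enter (3,3) at t=0.5798
    x: enter (4,3) at t=1.6150
    y: enter (4,4) at t=1.7000 ← occupied
  → r_3 = 1.7000

ranges = [0.5798, 1.1200, 1.7000]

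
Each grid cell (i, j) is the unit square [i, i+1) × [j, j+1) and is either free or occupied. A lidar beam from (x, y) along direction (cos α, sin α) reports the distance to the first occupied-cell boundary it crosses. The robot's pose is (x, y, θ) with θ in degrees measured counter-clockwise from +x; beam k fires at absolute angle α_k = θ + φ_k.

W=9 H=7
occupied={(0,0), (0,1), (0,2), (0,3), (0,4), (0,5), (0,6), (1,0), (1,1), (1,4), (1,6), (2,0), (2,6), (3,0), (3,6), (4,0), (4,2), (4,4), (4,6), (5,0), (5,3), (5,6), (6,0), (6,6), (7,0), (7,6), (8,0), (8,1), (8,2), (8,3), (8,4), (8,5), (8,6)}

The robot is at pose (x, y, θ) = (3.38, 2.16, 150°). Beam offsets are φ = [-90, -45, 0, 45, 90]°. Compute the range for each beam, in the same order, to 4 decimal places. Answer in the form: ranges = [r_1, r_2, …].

beam 1: φ=-90°, α=60°
  cosα=0.5000 sinα=0.8660 | (3,2) | tMaxX 1.2400 tMaxY 0.9699 | tΔX 2.0000 tΔY 1.1547
    t=0.9699 [y] (3,3)
    t=1.2400 [x] (4,3)
    t=2.1246 [y] (4,4) — stop
  → r_1 = 2.1246
beam 2: φ=-45°, α=105°
  cosα=-0.2588 sinα=0.9659 | (3,2) | tMaxX 1.4682 tMaxY 0.8696 | tΔX 3.8637 tΔY 1.0353
    t=0.8696 [y] (3,3)
    t=1.4682 [x] (2,3)
    t=1.9049 [y] (2,4)
    t=2.9402 [y] (2,5)
    t=3.9755 [y] (2,6) — stop
  → r_2 = 3.9755
beam 3: φ=0°, α=150°
  cosα=-0.8660 sinα=0.5000 | (3,2) | tMaxX 0.4388 tMaxY 1.6800 | tΔX 1.1547 tΔY 2.0000
    t=0.4388 [x] (2,2)
    t=1.5935 [x] (1,2)
    t=1.6800 [y] (1,3)
    t=2.7482 [x] (0,3) — stop
  → r_3 = 2.7482
beam 4: φ=45°, α=195°
  cosα=-0.9659 sinα=-0.2588 | (3,2) | tMaxX 0.3934 tMaxY 0.6182 | tΔX 1.0353 tΔY 3.8637
    t=0.3934 [x] (2,2)
    t=0.6182 [y] (2,1)
    t=1.4287 [x] (1,1) — stop
  → r_4 = 1.4287
beam 5: φ=90°, α=240°
  cosα=-0.5000 sinα=-0.8660 | (3,2) | tMaxX 0.7600 tMaxY 0.1848 | tΔX 2.0000 tΔY 1.1547
    t=0.1848 [y] (3,1)
    t=0.7600 [x] (2,1)
    t=1.3395 [y] (2,0) — stop
  → r_5 = 1.3395

ranges = [2.1246, 3.9755, 2.7482, 1.4287, 1.3395]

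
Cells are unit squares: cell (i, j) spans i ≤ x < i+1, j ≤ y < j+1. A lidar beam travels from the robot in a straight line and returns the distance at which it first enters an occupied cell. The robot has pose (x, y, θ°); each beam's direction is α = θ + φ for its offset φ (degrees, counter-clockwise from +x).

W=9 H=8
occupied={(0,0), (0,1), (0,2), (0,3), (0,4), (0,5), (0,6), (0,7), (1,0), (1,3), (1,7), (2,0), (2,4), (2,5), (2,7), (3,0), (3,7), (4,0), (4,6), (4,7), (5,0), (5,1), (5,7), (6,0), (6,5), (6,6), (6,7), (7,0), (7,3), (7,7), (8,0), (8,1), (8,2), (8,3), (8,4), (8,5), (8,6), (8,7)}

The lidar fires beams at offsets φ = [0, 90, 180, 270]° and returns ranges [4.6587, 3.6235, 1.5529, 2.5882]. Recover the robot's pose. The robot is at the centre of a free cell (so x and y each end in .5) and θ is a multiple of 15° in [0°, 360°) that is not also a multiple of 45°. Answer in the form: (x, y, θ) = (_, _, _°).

Candidates: 34 free-cell centres × 16 headings = 544 poses. Raycast each; keep the one whose scan matches to 4 dp.
  (6.5, 2.5, 210°): beam 1 = 1.0000 ≠ 4.6587 ✗
  (1.5, 1.5, 300°): beam 1 = 0.5774 ≠ 4.6587 ✗
  (6.5, 1.5, 150°): beam 1 = 0.5774 ≠ 4.6587 ✗
  (4.5, 1.5, 105°): beam 1 = 5.6940 ≠ 4.6587 ✗
  …
  (4.5, 2.5, 105°): r_1=4.6587, r_2=3.6235, r_3=1.5529, r_4=2.5882 — all match ✓
No second candidate reproduces the full scan.

(x, y, θ) = (4.5, 2.5, 105°)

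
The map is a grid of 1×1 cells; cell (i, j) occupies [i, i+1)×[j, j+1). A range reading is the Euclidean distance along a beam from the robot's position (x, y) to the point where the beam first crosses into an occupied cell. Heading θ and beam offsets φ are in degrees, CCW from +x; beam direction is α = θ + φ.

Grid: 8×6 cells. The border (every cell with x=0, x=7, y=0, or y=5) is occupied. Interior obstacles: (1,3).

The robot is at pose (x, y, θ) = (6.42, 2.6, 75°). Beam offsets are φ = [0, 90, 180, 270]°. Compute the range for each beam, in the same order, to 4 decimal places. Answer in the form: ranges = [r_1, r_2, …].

ranges = [2.2409, 4.5759, 1.6564, 0.6005]

beam 1: φ=0°, α=75°
  dir = (cos 75°, sin 75°) = (0.2588, 0.9659); from cell (6,2)
  next x-line at t=2.2409, next y-line at t=0.4141; Δt_x=3.8637, Δt_y=1.0353
    y: enter (6,3) at t=0.4141
    y: enter (6,4) at t=1.4494
    x: enter (7,4) at t=2.2409 ← occupied
  → r_1 = 2.2409
beam 2: φ=90°, α=165°
  dir = (cos 165°, sin 165°) = (-0.9659, 0.2588); from cell (6,2)
  next x-line at t=0.4348, next y-line at t=1.5455; Δt_x=1.0353, Δt_y=3.8637
    x: enter (5,2) at t=0.4348
    x: enter (4,2) at t=1.4701
    y: enter (4,3) at t=1.5455
    x: enter (3,3) at t=2.5054
    x: enter (2,3) at t=3.5406
    x: enter (1,3) at t=4.5759 ← occupied
  → r_2 = 4.5759
beam 3: φ=180°, α=255°
  dir = (cos 255°, sin 255°) = (-0.2588, -0.9659); from cell (6,2)
  next x-line at t=1.6228, next y-line at t=0.6212; Δt_x=3.8637, Δt_y=1.0353
    y: enter (6,1) at t=0.6212
    x: enter (5,1) at t=1.6228
    y: enter (5,0) at t=1.6564 ← occupied
  → r_3 = 1.6564
beam 4: φ=270°, α=345°
  dir = (cos 345°, sin 345°) = (0.9659, -0.2588); from cell (6,2)
  next x-line at t=0.6005, next y-line at t=2.3182; Δt_x=1.0353, Δt_y=3.8637
    x: enter (7,2) at t=0.6005 ← occupied
  → r_4 = 0.6005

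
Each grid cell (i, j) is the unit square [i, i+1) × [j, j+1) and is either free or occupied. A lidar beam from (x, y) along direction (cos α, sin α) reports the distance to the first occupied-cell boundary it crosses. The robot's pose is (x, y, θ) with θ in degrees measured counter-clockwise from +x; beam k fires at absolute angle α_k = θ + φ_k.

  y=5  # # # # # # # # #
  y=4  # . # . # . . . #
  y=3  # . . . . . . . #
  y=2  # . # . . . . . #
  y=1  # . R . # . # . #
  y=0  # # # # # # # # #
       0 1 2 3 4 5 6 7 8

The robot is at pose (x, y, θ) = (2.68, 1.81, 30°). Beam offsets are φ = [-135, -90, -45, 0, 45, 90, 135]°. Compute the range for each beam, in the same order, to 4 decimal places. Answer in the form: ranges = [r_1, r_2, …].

ranges = [0.8386, 0.9353, 1.3666, 6.1430, 0.1967, 0.2194, 1.7393]

beam 1: φ=-135°, α=255°
  cosα=-0.2588 sinα=-0.9659 | (2,1) | tMaxX 2.6273 tMaxY 0.8386 | tΔX 3.8637 tΔY 1.0353
    t=0.8386 [y] (2,0) — stop
  → r_1 = 0.8386
beam 2: φ=-90°, α=300°
  cosα=0.5000 sinα=-0.8660 | (2,1) | tMaxX 0.6400 tMaxY 0.9353 | tΔX 2.0000 tΔY 1.1547
    t=0.6400 [x] (3,1)
    t=0.9353 [y] (3,0) — stop
  → r_2 = 0.9353
beam 3: φ=-45°, α=345°
  cosα=0.9659 sinα=-0.2588 | (2,1) | tMaxX 0.3313 tMaxY 3.1296 | tΔX 1.0353 tΔY 3.8637
    t=0.3313 [x] (3,1)
    t=1.3666 [x] (4,1) — stop
  → r_3 = 1.3666
beam 4: φ=0°, α=30°
  cosα=0.8660 sinα=0.5000 | (2,1) | tMaxX 0.3695 tMaxY 0.3800 | tΔX 1.1547 tΔY 2.0000
    t=0.3695 [x] (3,1)
    t=0.3800 [y] (3,2)
    t=1.5242 [x] (4,2)
    t=2.3800 [y] (4,3)
    t=2.6789 [x] (5,3)
    t=3.8336 [x] (6,3)
    t=4.3800 [y] (6,4)
    t=4.9883 [x] (7,4)
    t=6.1430 [x] (8,4) — stop
  → r_4 = 6.1430
beam 5: φ=45°, α=75°
  cosα=0.2588 sinα=0.9659 | (2,1) | tMaxX 1.2364 tMaxY 0.1967 | tΔX 3.8637 tΔY 1.0353
    t=0.1967 [y] (2,2) — stop
  → r_5 = 0.1967
beam 6: φ=90°, α=120°
  cosα=-0.5000 sinα=0.8660 | (2,1) | tMaxX 1.3600 tMaxY 0.2194 | tΔX 2.0000 tΔY 1.1547
    t=0.2194 [y] (2,2) — stop
  → r_6 = 0.2194
beam 7: φ=135°, α=165°
  cosα=-0.9659 sinα=0.2588 | (2,1) | tMaxX 0.7040 tMaxY 0.7341 | tΔX 1.0353 tΔY 3.8637
    t=0.7040 [x] (1,1)
    t=0.7341 [y] (1,2)
    t=1.7393 [x] (0,2) — stop
  → r_7 = 1.7393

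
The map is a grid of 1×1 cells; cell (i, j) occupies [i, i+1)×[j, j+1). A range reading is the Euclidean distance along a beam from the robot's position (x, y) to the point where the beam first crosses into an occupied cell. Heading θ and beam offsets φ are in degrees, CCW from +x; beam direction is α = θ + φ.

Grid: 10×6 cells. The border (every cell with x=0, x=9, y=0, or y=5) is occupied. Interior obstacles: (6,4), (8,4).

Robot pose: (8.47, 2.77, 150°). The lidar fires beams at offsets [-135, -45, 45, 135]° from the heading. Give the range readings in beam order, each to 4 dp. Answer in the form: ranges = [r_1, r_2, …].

beam 1: φ=-135°, α=15°
  d=(0.9659,0.2588)  start (8,2)  tX=0.5487 tY=0.8887  stride 1/|dx|=1.0353 1/|dy|=3.8637
    cross x-line → (9,2), t=0.5487 (wall)
  → r_1 = 0.5487
beam 2: φ=-45°, α=105°
  d=(-0.2588,0.9659)  start (8,2)  tX=1.8159 tY=0.2381  stride 1/|dx|=3.8637 1/|dy|=1.0353
    cross y-line → (8,3), t=0.2381
    cross y-line → (8,4), t=1.2734 (wall)
  → r_2 = 1.2734
beam 3: φ=45°, α=195°
  d=(-0.9659,-0.2588)  start (8,2)  tX=0.4866 tY=2.9751  stride 1/|dx|=1.0353 1/|dy|=3.8637
    cross x-line → (7,2), t=0.4866
    cross x-line → (6,2), t=1.5219
    cross x-line → (5,2), t=2.5571
    cross y-line → (5,1), t=2.9751
    cross x-line → (4,1), t=3.5924
    cross x-line → (3,1), t=4.6277
    cross x-line → (2,1), t=5.6630
    cross x-line → (1,1), t=6.6982
    cross y-line → (1,0), t=6.8388 (wall)
  → r_3 = 6.8388
beam 4: φ=135°, α=285°
  d=(0.2588,-0.9659)  start (8,2)  tX=2.0478 tY=0.7972  stride 1/|dx|=3.8637 1/|dy|=1.0353
    cross y-line → (8,1), t=0.7972
    cross y-line → (8,0), t=1.8324 (wall)
  → r_4 = 1.8324

ranges = [0.5487, 1.2734, 6.8388, 1.8324]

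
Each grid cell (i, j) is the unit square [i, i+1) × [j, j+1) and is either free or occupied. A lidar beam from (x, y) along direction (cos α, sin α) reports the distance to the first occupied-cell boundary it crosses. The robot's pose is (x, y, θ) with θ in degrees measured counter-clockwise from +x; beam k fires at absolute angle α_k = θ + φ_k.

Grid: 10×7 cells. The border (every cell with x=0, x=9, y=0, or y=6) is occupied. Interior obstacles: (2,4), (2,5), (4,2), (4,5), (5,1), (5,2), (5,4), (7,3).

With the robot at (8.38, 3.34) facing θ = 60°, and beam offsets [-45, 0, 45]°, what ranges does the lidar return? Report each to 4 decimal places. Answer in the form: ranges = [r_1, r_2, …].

beam 1: φ=-45°, α=15°
  d=(0.9659,0.2588)  start (8,3)  tX=0.6419 tY=2.5500  stride 1/|dx|=1.0353 1/|dy|=3.8637
    cross x-line → (9,3), t=0.6419 (wall)
  → r_1 = 0.6419
beam 2: φ=0°, α=60°
  d=(0.5000,0.8660)  start (8,3)  tX=1.2400 tY=0.7621  stride 1/|dx|=2.0000 1/|dy|=1.1547
    cross y-line → (8,4), t=0.7621
    cross x-line → (9,4), t=1.2400 (wall)
  → r_2 = 1.2400
beam 3: φ=45°, α=105°
  d=(-0.2588,0.9659)  start (8,3)  tX=1.4682 tY=0.6833  stride 1/|dx|=3.8637 1/|dy|=1.0353
    cross y-line → (8,4), t=0.6833
    cross x-line → (7,4), t=1.4682
    cross y-line → (7,5), t=1.7186
    cross y-line → (7,6), t=2.7538 (wall)
  → r_3 = 2.7538

ranges = [0.6419, 1.2400, 2.7538]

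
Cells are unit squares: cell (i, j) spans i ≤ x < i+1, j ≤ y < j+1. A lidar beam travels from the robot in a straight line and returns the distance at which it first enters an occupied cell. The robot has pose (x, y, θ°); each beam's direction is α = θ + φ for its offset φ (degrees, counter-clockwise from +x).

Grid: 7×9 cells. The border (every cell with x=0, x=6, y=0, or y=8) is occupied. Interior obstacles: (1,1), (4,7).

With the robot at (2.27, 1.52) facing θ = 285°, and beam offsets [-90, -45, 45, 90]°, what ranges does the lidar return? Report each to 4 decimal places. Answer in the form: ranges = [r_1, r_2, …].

beam 1: φ=-90°, α=195°
  direction (-0.9659, -0.2588); cell (2,1); t to first gridline: x 0.2795, y 2.0091 (then +1.0353 / +3.8637)
    (1,1) via x @ 0.2795  # hit
  → r_1 = 0.2795
beam 2: φ=-45°, α=240°
  direction (-0.5000, -0.8660); cell (2,1); t to first gridline: x 0.5400, y 0.6004 (then +2.0000 / +1.1547)
    (1,1) via x @ 0.5400  # hit
  → r_2 = 0.5400
beam 3: φ=45°, α=330°
  direction (0.8660, -0.5000); cell (2,1); t to first gridline: x 0.8429, y 1.0400 (then +1.1547 / +2.0000)
    (3,1) via x @ 0.8429
    (3,0) via y @ 1.0400  # hit
  → r_3 = 1.0400
beam 4: φ=90°, α=15°
  direction (0.9659, 0.2588); cell (2,1); t to first gridline: x 0.7558, y 1.8546 (then +1.0353 / +3.8637)
    (3,1) via x @ 0.7558
    (4,1) via x @ 1.7910
    (4,2) via y @ 1.8546
    (5,2) via x @ 2.8263
    (6,2) via x @ 3.8616  # hit
  → r_4 = 3.8616

ranges = [0.2795, 0.5400, 1.0400, 3.8616]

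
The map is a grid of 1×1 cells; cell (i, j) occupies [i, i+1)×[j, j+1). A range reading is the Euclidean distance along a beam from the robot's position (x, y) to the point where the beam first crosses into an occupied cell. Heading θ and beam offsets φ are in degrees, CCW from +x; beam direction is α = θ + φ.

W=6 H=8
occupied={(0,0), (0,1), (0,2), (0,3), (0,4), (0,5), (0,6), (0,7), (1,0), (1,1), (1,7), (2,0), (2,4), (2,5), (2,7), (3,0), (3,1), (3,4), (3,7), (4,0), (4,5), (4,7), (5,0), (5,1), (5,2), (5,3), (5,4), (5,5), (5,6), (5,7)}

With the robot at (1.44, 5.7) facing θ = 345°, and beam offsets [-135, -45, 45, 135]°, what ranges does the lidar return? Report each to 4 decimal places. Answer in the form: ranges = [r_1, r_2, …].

ranges = [0.5081, 1.1200, 2.6000, 0.8800]

beam 1: φ=-135°, α=210°
  d=(-0.8660,-0.5000)  start (1,5)  tX=0.5081 tY=1.4000  stride 1/|dx|=1.1547 1/|dy|=2.0000
    cross x-line → (0,5), t=0.5081 (wall)
  → r_1 = 0.5081
beam 2: φ=-45°, α=300°
  d=(0.5000,-0.8660)  start (1,5)  tX=1.1200 tY=0.8083  stride 1/|dx|=2.0000 1/|dy|=1.1547
    cross y-line → (1,4), t=0.8083
    cross x-line → (2,4), t=1.1200 (wall)
  → r_2 = 1.1200
beam 3: φ=45°, α=30°
  d=(0.8660,0.5000)  start (1,5)  tX=0.6466 tY=0.6000  stride 1/|dx|=1.1547 1/|dy|=2.0000
    cross y-line → (1,6), t=0.6000
    cross x-line → (2,6), t=0.6466
    cross x-line → (3,6), t=1.8013
    cross y-line → (3,7), t=2.6000 (wall)
  → r_3 = 2.6000
beam 4: φ=135°, α=120°
  d=(-0.5000,0.8660)  start (1,5)  tX=0.8800 tY=0.3464  stride 1/|dx|=2.0000 1/|dy|=1.1547
    cross y-line → (1,6), t=0.3464
    cross x-line → (0,6), t=0.8800 (wall)
  → r_4 = 0.8800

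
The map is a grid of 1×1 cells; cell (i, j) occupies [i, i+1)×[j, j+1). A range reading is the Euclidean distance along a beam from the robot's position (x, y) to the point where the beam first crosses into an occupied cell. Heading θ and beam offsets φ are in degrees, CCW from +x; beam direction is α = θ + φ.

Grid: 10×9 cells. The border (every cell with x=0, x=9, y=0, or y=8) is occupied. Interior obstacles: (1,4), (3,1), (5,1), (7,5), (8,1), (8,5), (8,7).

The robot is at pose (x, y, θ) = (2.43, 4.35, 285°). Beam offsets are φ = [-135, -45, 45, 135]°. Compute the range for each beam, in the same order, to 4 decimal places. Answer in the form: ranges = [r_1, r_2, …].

ranges = [0.4965, 2.8600, 6.4317, 4.2147]

beam 1: φ=-135°, α=150°
  d=(-0.8660,0.5000)  start (2,4)  tX=0.4965 tY=1.3000  stride 1/|dx|=1.1547 1/|dy|=2.0000
    cross x-line → (1,4), t=0.4965 (wall)
  → r_1 = 0.4965
beam 2: φ=-45°, α=240°
  d=(-0.5000,-0.8660)  start (2,4)  tX=0.8600 tY=0.4041  stride 1/|dx|=2.0000 1/|dy|=1.1547
    cross y-line → (2,3), t=0.4041
    cross x-line → (1,3), t=0.8600
    cross y-line → (1,2), t=1.5588
    cross y-line → (1,1), t=2.7135
    cross x-line → (0,1), t=2.8600 (wall)
  → r_2 = 2.8600
beam 3: φ=45°, α=330°
  d=(0.8660,-0.5000)  start (2,4)  tX=0.6582 tY=0.7000  stride 1/|dx|=1.1547 1/|dy|=2.0000
    cross x-line → (3,4), t=0.6582
    cross y-line → (3,3), t=0.7000
    cross x-line → (4,3), t=1.8129
    cross y-line → (4,2), t=2.7000
    cross x-line → (5,2), t=2.9676
    cross x-line → (6,2), t=4.1223
    cross y-line → (6,1), t=4.7000
    cross x-line → (7,1), t=5.2770
    cross x-line → (8,1), t=6.4317 (wall)
  → r_3 = 6.4317
beam 4: φ=135°, α=60°
  d=(0.5000,0.8660)  start (2,4)  tX=1.1400 tY=0.7506  stride 1/|dx|=2.0000 1/|dy|=1.1547
    cross y-line → (2,5), t=0.7506
    cross x-line → (3,5), t=1.1400
    cross y-line → (3,6), t=1.9053
    cross y-line → (3,7), t=3.0600
    cross x-line → (4,7), t=3.1400
    cross y-line → (4,8), t=4.2147 (wall)
  → r_4 = 4.2147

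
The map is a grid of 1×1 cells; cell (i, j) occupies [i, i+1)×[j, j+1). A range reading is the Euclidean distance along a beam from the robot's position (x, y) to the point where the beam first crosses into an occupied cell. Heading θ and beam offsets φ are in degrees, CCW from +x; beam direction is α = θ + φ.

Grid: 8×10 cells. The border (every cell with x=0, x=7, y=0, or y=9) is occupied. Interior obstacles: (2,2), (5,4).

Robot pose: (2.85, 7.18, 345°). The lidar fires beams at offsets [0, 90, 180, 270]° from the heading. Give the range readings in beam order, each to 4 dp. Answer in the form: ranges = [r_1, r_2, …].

ranges = [4.2964, 1.8842, 1.9153, 6.3980]

beam 1: φ=0°, α=345°
  direction (0.9659, -0.2588); cell (2,7); t to first gridline: x 0.1553, y 0.6955 (then +1.0353 / +3.8637)
    (3,7) via x @ 0.1553
    (3,6) via y @ 0.6955
    (4,6) via x @ 1.1906
    (5,6) via x @ 2.2258
    (6,6) via x @ 3.2611
    (7,6) via x @ 4.2964  # hit
  → r_1 = 4.2964
beam 2: φ=90°, α=75°
  direction (0.2588, 0.9659); cell (2,7); t to first gridline: x 0.5796, y 0.8489 (then +3.8637 / +1.0353)
    (3,7) via x @ 0.5796
    (3,8) via y @ 0.8489
    (3,9) via y @ 1.8842  # hit
  → r_2 = 1.8842
beam 3: φ=180°, α=165°
  direction (-0.9659, 0.2588); cell (2,7); t to first gridline: x 0.8800, y 3.1682 (then +1.0353 / +3.8637)
    (1,7) via x @ 0.8800
    (0,7) via x @ 1.9153  # hit
  → r_3 = 1.9153
beam 4: φ=270°, α=255°
  direction (-0.2588, -0.9659); cell (2,7); t to first gridline: x 3.2841, y 0.1863 (then +3.8637 / +1.0353)
    (2,6) via y @ 0.1863
    (2,5) via y @ 1.2216
    (2,4) via y @ 2.2569
    (1,4) via x @ 3.2841
    (1,3) via y @ 3.2922
    (1,2) via y @ 4.3275
    (1,1) via y @ 5.3627
    (1,0) via y @ 6.3980  # hit
  → r_4 = 6.3980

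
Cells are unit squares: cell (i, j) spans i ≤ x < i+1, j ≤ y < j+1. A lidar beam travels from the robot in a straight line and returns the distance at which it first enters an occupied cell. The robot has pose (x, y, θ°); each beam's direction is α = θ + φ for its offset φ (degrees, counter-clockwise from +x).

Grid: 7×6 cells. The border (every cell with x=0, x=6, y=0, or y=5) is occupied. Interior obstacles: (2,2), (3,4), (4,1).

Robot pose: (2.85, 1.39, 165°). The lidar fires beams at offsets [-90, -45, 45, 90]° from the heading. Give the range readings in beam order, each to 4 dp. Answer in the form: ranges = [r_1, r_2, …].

beam 1: φ=-90°, α=75°
  d=(0.2588,0.9659)  start (2,1)  tX=0.5796 tY=0.6315  stride 1/|dx|=3.8637 1/|dy|=1.0353
    cross x-line → (3,1), t=0.5796
    cross y-line → (3,2), t=0.6315
    cross y-line → (3,3), t=1.6668
    cross y-line → (3,4), t=2.7021 (wall)
  → r_1 = 2.7021
beam 2: φ=-45°, α=120°
  d=(-0.5000,0.8660)  start (2,1)  tX=1.7000 tY=0.7044  stride 1/|dx|=2.0000 1/|dy|=1.1547
    cross y-line → (2,2), t=0.7044 (wall)
  → r_2 = 0.7044
beam 3: φ=45°, α=210°
  d=(-0.8660,-0.5000)  start (2,1)  tX=0.9815 tY=0.7800  stride 1/|dx|=1.1547 1/|dy|=2.0000
    cross y-line → (2,0), t=0.7800 (wall)
  → r_3 = 0.7800
beam 4: φ=90°, α=255°
  d=(-0.2588,-0.9659)  start (2,1)  tX=3.2841 tY=0.4038  stride 1/|dx|=3.8637 1/|dy|=1.0353
    cross y-line → (2,0), t=0.4038 (wall)
  → r_4 = 0.4038

ranges = [2.7021, 0.7044, 0.7800, 0.4038]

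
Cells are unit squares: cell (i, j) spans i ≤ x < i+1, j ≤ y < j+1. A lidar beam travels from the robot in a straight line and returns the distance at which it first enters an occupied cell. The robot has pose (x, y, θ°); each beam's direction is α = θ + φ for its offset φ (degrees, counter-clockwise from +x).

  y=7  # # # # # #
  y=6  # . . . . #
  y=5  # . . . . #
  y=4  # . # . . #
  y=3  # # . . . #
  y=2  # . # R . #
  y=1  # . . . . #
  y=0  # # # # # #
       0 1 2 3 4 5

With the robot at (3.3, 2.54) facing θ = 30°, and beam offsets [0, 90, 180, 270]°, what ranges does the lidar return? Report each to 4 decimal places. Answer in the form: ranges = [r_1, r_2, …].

ranges = [1.9630, 1.6859, 0.3464, 1.7782]

beam 1: φ=0°, α=30°
  d=(0.8660,0.5000)  start (3,2)  tX=0.8083 tY=0.9200  stride 1/|dx|=1.1547 1/|dy|=2.0000
    cross x-line → (4,2), t=0.8083
    cross y-line → (4,3), t=0.9200
    cross x-line → (5,3), t=1.9630 (wall)
  → r_1 = 1.9630
beam 2: φ=90°, α=120°
  d=(-0.5000,0.8660)  start (3,2)  tX=0.6000 tY=0.5312  stride 1/|dx|=2.0000 1/|dy|=1.1547
    cross y-line → (3,3), t=0.5312
    cross x-line → (2,3), t=0.6000
    cross y-line → (2,4), t=1.6859 (wall)
  → r_2 = 1.6859
beam 3: φ=180°, α=210°
  d=(-0.8660,-0.5000)  start (3,2)  tX=0.3464 tY=1.0800  stride 1/|dx|=1.1547 1/|dy|=2.0000
    cross x-line → (2,2), t=0.3464 (wall)
  → r_3 = 0.3464
beam 4: φ=270°, α=300°
  d=(0.5000,-0.8660)  start (3,2)  tX=1.4000 tY=0.6235  stride 1/|dx|=2.0000 1/|dy|=1.1547
    cross y-line → (3,1), t=0.6235
    cross x-line → (4,1), t=1.4000
    cross y-line → (4,0), t=1.7782 (wall)
  → r_4 = 1.7782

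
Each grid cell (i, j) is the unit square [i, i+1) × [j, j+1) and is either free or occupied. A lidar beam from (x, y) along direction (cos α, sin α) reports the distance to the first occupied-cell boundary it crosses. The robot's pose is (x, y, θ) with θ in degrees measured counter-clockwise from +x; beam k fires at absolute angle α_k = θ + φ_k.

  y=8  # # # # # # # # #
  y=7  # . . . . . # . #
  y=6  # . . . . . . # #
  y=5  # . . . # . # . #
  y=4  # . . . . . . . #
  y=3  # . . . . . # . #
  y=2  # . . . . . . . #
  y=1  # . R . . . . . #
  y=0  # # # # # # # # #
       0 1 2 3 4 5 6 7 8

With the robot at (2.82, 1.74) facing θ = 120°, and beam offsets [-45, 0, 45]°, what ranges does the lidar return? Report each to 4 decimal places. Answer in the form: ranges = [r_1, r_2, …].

beam 1: φ=-45°, α=75°
  dir = (cos 75°, sin 75°) = (0.2588, 0.9659); from cell (2,1)
  next x-line at t=0.6955, next y-line at t=0.2692; Δt_x=3.8637, Δt_y=1.0353
    y: enter (2,2) at t=0.2692
    x: enter (3,2) at t=0.6955
    y: enter (3,3) at t=1.3044
    y: enter (3,4) at t=2.3397
    y: enter (3,5) at t=3.3750
    y: enter (3,6) at t=4.4103
    x: enter (4,6) at t=4.5592
    y: enter (4,7) at t=5.4456
    y: enter (4,8) at t=6.4808 ← occupied
  → r_1 = 6.4808
beam 2: φ=0°, α=120°
  dir = (cos 120°, sin 120°) = (-0.5000, 0.8660); from cell (2,1)
  next x-line at t=1.6400, next y-line at t=0.3002; Δt_x=2.0000, Δt_y=1.1547
    y: enter (2,2) at t=0.3002
    y: enter (2,3) at t=1.4549
    x: enter (1,3) at t=1.6400
    y: enter (1,4) at t=2.6096
    x: enter (0,4) at t=3.6400 ← occupied
  → r_2 = 3.6400
beam 3: φ=45°, α=165°
  dir = (cos 165°, sin 165°) = (-0.9659, 0.2588); from cell (2,1)
  next x-line at t=0.8489, next y-line at t=1.0046; Δt_x=1.0353, Δt_y=3.8637
    x: enter (1,1) at t=0.8489
    y: enter (1,2) at t=1.0046
    x: enter (0,2) at t=1.8842 ← occupied
  → r_3 = 1.8842

ranges = [6.4808, 3.6400, 1.8842]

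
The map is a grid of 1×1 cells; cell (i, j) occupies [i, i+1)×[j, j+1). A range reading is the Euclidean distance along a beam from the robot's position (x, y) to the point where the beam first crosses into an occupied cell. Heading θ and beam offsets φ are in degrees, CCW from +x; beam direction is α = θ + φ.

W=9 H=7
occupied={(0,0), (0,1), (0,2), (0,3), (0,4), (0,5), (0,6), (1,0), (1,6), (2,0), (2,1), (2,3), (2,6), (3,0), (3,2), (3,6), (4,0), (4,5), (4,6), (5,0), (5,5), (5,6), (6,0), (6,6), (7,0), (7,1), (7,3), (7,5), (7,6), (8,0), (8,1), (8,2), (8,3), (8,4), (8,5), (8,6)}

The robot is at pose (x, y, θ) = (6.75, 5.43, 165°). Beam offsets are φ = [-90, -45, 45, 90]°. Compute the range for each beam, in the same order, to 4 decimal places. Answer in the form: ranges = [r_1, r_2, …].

beam 1: φ=-90°, α=75°
  d=(0.2588,0.9659)  start (6,5)  tX=0.9659 tY=0.5901  stride 1/|dx|=3.8637 1/|dy|=1.0353
    cross y-line → (6,6), t=0.5901 (wall)
  → r_1 = 0.5901
beam 2: φ=-45°, α=120°
  d=(-0.5000,0.8660)  start (6,5)  tX=1.5000 tY=0.6582  stride 1/|dx|=2.0000 1/|dy|=1.1547
    cross y-line → (6,6), t=0.6582 (wall)
  → r_2 = 0.6582
beam 3: φ=45°, α=210°
  d=(-0.8660,-0.5000)  start (6,5)  tX=0.8660 tY=0.8600  stride 1/|dx|=1.1547 1/|dy|=2.0000
    cross y-line → (6,4), t=0.8600
    cross x-line → (5,4), t=0.8660
    cross x-line → (4,4), t=2.0207
    cross y-line → (4,3), t=2.8600
    cross x-line → (3,3), t=3.1754
    cross x-line → (2,3), t=4.3301 (wall)
  → r_3 = 4.3301
beam 4: φ=90°, α=255°
  d=(-0.2588,-0.9659)  start (6,5)  tX=2.8978 tY=0.4452  stride 1/|dx|=3.8637 1/|dy|=1.0353
    cross y-line → (6,4), t=0.4452
    cross y-line → (6,3), t=1.4804
    cross y-line → (6,2), t=2.5157
    cross x-line → (5,2), t=2.8978
    cross y-line → (5,1), t=3.5510
    cross y-line → (5,0), t=4.5863 (wall)
  → r_4 = 4.5863

ranges = [0.5901, 0.6582, 4.3301, 4.5863]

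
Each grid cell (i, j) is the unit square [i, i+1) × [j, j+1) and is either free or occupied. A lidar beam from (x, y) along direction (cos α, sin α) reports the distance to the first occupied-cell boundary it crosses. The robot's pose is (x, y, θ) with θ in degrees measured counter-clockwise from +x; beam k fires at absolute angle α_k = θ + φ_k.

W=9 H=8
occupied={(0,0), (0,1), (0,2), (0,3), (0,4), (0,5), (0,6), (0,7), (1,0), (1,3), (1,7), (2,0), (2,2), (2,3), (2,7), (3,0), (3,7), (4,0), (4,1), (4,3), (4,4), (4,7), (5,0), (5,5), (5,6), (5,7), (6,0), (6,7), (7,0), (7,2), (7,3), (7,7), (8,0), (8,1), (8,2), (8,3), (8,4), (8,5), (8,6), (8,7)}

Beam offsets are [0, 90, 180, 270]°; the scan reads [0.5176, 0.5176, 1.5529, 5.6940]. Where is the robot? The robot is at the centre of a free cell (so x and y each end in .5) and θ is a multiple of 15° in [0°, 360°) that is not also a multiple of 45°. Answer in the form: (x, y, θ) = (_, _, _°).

(x, y, θ) = (7.5, 6.5, 345°)

Enumerate (i+0.5, j+0.5, θ) over the 32 free cells and 16 admissible headings. For each, cast all 4 beams and compare to the given ranges.
  (6.5, 3.5, 60°): beam 1 = 3.0000 ≠ 0.5176 ✗
  (7.5, 1.5, 75°): beam 2 = 4.6587 ≠ 0.5176 ✗
  (2.5, 4.5, 300°): beam 1 = 0.5774 ≠ 0.5176 ✗
  …
  (7.5, 6.5, 345°): r_1=0.5176, r_2=0.5176, r_3=1.5529, r_4=5.6940 — all match ✓
No second candidate reproduces the full scan.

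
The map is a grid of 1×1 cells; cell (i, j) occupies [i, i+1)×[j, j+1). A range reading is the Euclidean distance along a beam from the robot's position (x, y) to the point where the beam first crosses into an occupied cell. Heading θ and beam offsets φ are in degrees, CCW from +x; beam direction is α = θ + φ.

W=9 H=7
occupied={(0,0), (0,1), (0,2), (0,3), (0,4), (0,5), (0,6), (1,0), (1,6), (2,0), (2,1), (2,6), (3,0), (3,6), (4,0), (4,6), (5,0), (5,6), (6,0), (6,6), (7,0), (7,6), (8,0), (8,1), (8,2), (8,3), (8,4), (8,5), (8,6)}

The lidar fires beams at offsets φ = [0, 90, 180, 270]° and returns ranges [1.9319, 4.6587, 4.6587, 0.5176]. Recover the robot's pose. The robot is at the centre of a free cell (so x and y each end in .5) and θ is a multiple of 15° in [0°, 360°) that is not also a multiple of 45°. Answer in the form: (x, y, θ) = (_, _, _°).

Enumerate (i+0.5, j+0.5, θ) over the 34 free cells and 16 admissible headings. For each, cast all 4 beams and compare to the given ranges.
  (3.5, 4.5, 120°): beam 1 = 1.7321 ≠ 1.9319 ✗
  (7.5, 5.5, 345°): beam 1 = 0.5176 ≠ 1.9319 ✗
  (6.5, 1.5, 30°): beam 1 = 1.7321 ≠ 1.9319 ✗
  (5.5, 1.5, 120°): beam 1 = 5.1962 ≠ 1.9319 ✗
  …
  (5.5, 1.5, 345°): r_1=1.9319, r_2=4.6587, r_3=4.6587, r_4=0.5176 — all match ✓
Only this pose fits every beam.

(x, y, θ) = (5.5, 1.5, 345°)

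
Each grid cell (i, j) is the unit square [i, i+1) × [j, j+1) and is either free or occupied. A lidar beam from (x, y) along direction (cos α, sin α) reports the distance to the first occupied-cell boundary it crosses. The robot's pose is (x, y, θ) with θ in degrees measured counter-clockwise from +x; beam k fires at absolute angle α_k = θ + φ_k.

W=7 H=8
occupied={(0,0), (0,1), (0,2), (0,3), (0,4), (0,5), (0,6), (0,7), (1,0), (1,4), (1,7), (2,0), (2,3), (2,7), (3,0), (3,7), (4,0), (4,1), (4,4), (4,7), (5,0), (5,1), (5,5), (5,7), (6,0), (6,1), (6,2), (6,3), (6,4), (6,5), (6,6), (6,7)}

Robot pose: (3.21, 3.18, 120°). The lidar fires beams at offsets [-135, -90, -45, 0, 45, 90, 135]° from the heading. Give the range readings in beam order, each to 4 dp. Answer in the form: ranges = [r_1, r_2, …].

ranges = [2.8884, 1.6400, 3.9548, 0.4200, 0.2174, 0.2425, 2.2569]

beam 1: φ=-135°, α=345°
  direction (0.9659, -0.2588); cell (3,3); t to first gridline: x 0.8179, y 0.6955 (then +1.0353 / +3.8637)
    (3,2) via y @ 0.6955
    (4,2) via x @ 0.8179
    (5,2) via x @ 1.8531
    (6,2) via x @ 2.8884  # hit
  → r_1 = 2.8884
beam 2: φ=-90°, α=30°
  direction (0.8660, 0.5000); cell (3,3); t to first gridline: x 0.9122, y 1.6400 (then +1.1547 / +2.0000)
    (4,3) via x @ 0.9122
    (4,4) via y @ 1.6400  # hit
  → r_2 = 1.6400
beam 3: φ=-45°, α=75°
  direction (0.2588, 0.9659); cell (3,3); t to first gridline: x 3.0523, y 0.8489 (then +3.8637 / +1.0353)
    (3,4) via y @ 0.8489
    (3,5) via y @ 1.8842
    (3,6) via y @ 2.9195
    (4,6) via x @ 3.0523
    (4,7) via y @ 3.9548  # hit
  → r_3 = 3.9548
beam 4: φ=0°, α=120°
  direction (-0.5000, 0.8660); cell (3,3); t to first gridline: x 0.4200, y 0.9469 (then +2.0000 / +1.1547)
    (2,3) via x @ 0.4200  # hit
  → r_4 = 0.4200
beam 5: φ=45°, α=165°
  direction (-0.9659, 0.2588); cell (3,3); t to first gridline: x 0.2174, y 3.1682 (then +1.0353 / +3.8637)
    (2,3) via x @ 0.2174  # hit
  → r_5 = 0.2174
beam 6: φ=90°, α=210°
  direction (-0.8660, -0.5000); cell (3,3); t to first gridline: x 0.2425, y 0.3600 (then +1.1547 / +2.0000)
    (2,3) via x @ 0.2425  # hit
  → r_6 = 0.2425
beam 7: φ=135°, α=255°
  direction (-0.2588, -0.9659); cell (3,3); t to first gridline: x 0.8114, y 0.1863 (then +3.8637 / +1.0353)
    (3,2) via y @ 0.1863
    (2,2) via x @ 0.8114
    (2,1) via y @ 1.2216
    (2,0) via y @ 2.2569  # hit
  → r_7 = 2.2569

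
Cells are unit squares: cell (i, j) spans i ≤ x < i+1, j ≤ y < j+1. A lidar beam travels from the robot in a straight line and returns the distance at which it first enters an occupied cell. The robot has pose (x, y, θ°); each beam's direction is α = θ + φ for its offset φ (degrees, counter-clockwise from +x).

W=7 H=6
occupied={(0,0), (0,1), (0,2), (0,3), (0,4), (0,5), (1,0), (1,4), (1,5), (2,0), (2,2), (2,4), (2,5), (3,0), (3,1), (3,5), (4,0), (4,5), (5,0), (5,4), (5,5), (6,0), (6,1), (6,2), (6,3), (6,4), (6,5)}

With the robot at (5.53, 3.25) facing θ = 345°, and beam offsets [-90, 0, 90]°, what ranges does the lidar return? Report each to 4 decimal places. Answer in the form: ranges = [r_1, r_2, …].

ranges = [2.3294, 0.4866, 0.7765]

beam 1: φ=-90°, α=255°
  cosα=-0.2588 sinα=-0.9659 | (5,3) | tMaxX 2.0478 tMaxY 0.2588 | tΔX 3.8637 tΔY 1.0353
    t=0.2588 [y] (5,2)
    t=1.2941 [y] (5,1)
    t=2.0478 [x] (4,1)
    t=2.3294 [y] (4,0) — stop
  → r_1 = 2.3294
beam 2: φ=0°, α=345°
  cosα=0.9659 sinα=-0.2588 | (5,3) | tMaxX 0.4866 tMaxY 0.9659 | tΔX 1.0353 tΔY 3.8637
    t=0.4866 [x] (6,3) — stop
  → r_2 = 0.4866
beam 3: φ=90°, α=75°
  cosα=0.2588 sinα=0.9659 | (5,3) | tMaxX 1.8159 tMaxY 0.7765 | tΔX 3.8637 tΔY 1.0353
    t=0.7765 [y] (5,4) — stop
  → r_3 = 0.7765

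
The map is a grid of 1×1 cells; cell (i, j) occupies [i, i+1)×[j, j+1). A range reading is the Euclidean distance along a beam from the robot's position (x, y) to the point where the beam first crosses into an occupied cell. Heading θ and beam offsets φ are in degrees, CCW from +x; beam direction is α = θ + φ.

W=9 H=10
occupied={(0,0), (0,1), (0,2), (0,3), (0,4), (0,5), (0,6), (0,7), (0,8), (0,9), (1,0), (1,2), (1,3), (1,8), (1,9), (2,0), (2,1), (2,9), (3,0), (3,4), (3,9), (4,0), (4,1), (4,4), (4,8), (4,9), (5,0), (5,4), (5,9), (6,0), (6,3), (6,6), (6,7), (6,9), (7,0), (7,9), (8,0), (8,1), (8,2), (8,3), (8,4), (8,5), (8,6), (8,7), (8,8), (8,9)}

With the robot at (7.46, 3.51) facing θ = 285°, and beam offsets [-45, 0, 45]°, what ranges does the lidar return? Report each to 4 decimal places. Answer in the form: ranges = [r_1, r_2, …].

ranges = [2.8983, 2.0864, 0.6235]

beam 1: φ=-45°, α=240°
  cosα=-0.5000 sinα=-0.8660 | (7,3) | tMaxX 0.9200 tMaxY 0.5889 | tΔX 2.0000 tΔY 1.1547
    t=0.5889 [y] (7,2)
    t=0.9200 [x] (6,2)
    t=1.7436 [y] (6,1)
    t=2.8983 [y] (6,0) — stop
  → r_1 = 2.8983
beam 2: φ=0°, α=285°
  cosα=0.2588 sinα=-0.9659 | (7,3) | tMaxX 2.0864 tMaxY 0.5280 | tΔX 3.8637 tΔY 1.0353
    t=0.5280 [y] (7,2)
    t=1.5633 [y] (7,1)
    t=2.0864 [x] (8,1) — stop
  → r_2 = 2.0864
beam 3: φ=45°, α=330°
  cosα=0.8660 sinα=-0.5000 | (7,3) | tMaxX 0.6235 tMaxY 1.0200 | tΔX 1.1547 tΔY 2.0000
    t=0.6235 [x] (8,3) — stop
  → r_3 = 0.6235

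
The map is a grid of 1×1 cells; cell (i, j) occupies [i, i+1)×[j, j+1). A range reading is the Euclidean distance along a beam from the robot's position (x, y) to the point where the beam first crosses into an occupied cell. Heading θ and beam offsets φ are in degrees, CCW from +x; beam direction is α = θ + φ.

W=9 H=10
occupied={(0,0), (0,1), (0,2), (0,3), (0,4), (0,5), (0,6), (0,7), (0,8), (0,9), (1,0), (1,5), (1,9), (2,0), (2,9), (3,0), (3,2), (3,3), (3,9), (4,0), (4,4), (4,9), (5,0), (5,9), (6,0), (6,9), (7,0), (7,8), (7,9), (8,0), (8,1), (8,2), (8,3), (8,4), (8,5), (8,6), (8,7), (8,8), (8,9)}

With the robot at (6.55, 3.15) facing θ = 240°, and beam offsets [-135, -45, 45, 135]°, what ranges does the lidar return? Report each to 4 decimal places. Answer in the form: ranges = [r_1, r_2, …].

beam 1: φ=-135°, α=105°
  d=(-0.2588,0.9659)  start (6,3)  tX=2.1250 tY=0.8800  stride 1/|dx|=3.8637 1/|dy|=1.0353
    cross y-line → (6,4), t=0.8800
    cross y-line → (6,5), t=1.9153
    cross x-line → (5,5), t=2.1250
    cross y-line → (5,6), t=2.9505
    cross y-line → (5,7), t=3.9858
    cross y-line → (5,8), t=5.0211
    cross x-line → (4,8), t=5.9887
    cross y-line → (4,9), t=6.0564 (wall)
  → r_1 = 6.0564
beam 2: φ=-45°, α=195°
  d=(-0.9659,-0.2588)  start (6,3)  tX=0.5694 tY=0.5796  stride 1/|dx|=1.0353 1/|dy|=3.8637
    cross x-line → (5,3), t=0.5694
    cross y-line → (5,2), t=0.5796
    cross x-line → (4,2), t=1.6047
    cross x-line → (3,2), t=2.6400 (wall)
  → r_2 = 2.6400
beam 3: φ=45°, α=285°
  d=(0.2588,-0.9659)  start (6,3)  tX=1.7387 tY=0.1553  stride 1/|dx|=3.8637 1/|dy|=1.0353
    cross y-line → (6,2), t=0.1553
    cross y-line → (6,1), t=1.1906
    cross x-line → (7,1), t=1.7387
    cross y-line → (7,0), t=2.2258 (wall)
  → r_3 = 2.2258
beam 4: φ=135°, α=15°
  d=(0.9659,0.2588)  start (6,3)  tX=0.4659 tY=3.2841  stride 1/|dx|=1.0353 1/|dy|=3.8637
    cross x-line → (7,3), t=0.4659
    cross x-line → (8,3), t=1.5012 (wall)
  → r_4 = 1.5012

ranges = [6.0564, 2.6400, 2.2258, 1.5012]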